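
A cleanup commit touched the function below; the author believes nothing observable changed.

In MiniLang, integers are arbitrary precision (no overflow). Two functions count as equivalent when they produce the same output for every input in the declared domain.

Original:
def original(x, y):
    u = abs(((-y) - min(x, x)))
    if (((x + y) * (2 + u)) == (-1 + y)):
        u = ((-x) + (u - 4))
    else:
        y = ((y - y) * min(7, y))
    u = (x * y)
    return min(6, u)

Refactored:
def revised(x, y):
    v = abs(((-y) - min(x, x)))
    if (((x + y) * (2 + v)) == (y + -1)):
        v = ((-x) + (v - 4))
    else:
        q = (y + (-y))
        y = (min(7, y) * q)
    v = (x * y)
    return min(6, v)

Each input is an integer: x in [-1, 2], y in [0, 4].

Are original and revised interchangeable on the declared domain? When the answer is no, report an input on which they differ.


Changes here: statement counts differ; local variable names differ; arithmetic usage differs; the full 20-point sweep finds no disagreement.
verdict: equivalent


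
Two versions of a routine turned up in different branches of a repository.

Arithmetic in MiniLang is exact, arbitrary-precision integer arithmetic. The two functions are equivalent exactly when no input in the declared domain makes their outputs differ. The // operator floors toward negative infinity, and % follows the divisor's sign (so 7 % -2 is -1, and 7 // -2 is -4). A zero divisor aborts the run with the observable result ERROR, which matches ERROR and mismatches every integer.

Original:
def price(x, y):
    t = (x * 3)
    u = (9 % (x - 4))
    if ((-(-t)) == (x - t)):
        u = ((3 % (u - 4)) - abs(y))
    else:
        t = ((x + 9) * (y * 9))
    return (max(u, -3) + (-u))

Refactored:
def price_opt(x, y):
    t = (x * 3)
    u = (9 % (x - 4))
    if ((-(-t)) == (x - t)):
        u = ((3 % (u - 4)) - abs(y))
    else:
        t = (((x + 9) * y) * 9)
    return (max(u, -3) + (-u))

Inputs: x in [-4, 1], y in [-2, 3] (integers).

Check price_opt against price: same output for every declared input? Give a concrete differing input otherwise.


The two are interchangeable: same computation, different form, and every declared input agrees.
One worked example (x=-4, y=1) — price: t := -12 | u := -7 | ((-(-t)) == (x - t)): false | t := 45 | result 4; price_opt: t := -12 | u := -7 | ((-(-t)) == (x - t)): false | t := 45 | result 4; agreement on 4.
Checked all 36 inputs in the declared domain: the outputs agree on every one.
verdict: equivalent


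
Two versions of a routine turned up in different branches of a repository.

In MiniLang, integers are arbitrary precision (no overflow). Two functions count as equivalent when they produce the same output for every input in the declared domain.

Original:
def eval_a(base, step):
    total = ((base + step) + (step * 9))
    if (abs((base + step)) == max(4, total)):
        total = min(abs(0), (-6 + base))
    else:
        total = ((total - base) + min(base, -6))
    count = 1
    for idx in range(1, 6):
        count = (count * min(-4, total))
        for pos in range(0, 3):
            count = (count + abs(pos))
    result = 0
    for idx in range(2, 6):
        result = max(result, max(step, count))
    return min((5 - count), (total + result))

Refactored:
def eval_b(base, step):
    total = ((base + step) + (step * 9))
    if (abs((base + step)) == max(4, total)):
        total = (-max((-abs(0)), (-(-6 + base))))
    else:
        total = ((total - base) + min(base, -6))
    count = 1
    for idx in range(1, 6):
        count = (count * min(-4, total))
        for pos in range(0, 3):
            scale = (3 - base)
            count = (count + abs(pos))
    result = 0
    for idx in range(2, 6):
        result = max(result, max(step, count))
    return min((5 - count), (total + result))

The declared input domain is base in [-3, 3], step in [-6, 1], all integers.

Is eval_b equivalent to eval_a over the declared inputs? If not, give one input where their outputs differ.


This is a faithful refactor — local variable names differ; statement counts differ; min/max/abs usage differs; constant usage differs; arithmetic usage differs, but the computed results match everywhere.
Tracing base=-1, step=-2: eval_a: total = -21; (abs((base + step)) == max(4, total)) -> false; total = -26; count = 1; [idx=1]; count = -26; [pos=0]; count = -26; [pos=1]; count = -25; [pos=2]; count = -23; [idx=2]; count = 598; [pos=0]; count = 598; [pos=1]; count = 599; [pos=2]; count = 601; [idx=3]; count = -15626; [pos=0]; count = -15626; [pos=1]; count = -15625; [pos=2]; count = -15623; [idx=4]; count = 406198; [pos=0]; count = 406198; [pos=1]; count = 406199; [pos=2]; count = 406201; [idx=5]; count = -10561226; [pos=0]; count = -10561226; [pos=1]; count = -10561225; [pos=2]; count = -10561223; result = 0; [idx=2]; result = 0; [idx=3]; result = 0; [idx=4]; result = 0; [idx=5]; result = 0; return -26 | eval_b: total = -21; (abs((base + step)) == max(4, total)) -> false; total = -26; count = 1; [idx=1]; count = -26; [pos=0]; scale = 4; count = -26; [pos=1]; scale = 4; count = -25; [pos=2]; scale = 4; count = -23; [idx=2]; count = 598; [pos=0]; scale = 4; count = 598; [pos=1]; scale = 4; count = 599; [pos=2]; scale = 4; count = 601; [idx=3]; count = -15626; [pos=0]; scale = 4; count = -15626; [pos=1]; scale = 4; count = -15625; [pos=2]; scale = 4; count = -15623; [idx=4]; count = 406198; [pos=0]; scale = 4; count = 406198; [pos=1]; scale = 4; count = 406199; [pos=2]; scale = 4; count = 406201; [idx=5]; count = -10561226; [pos=0]; scale = 4; count = -10561226; [pos=1]; scale = 4; count = -10561225; [pos=2]; scale = 4; count = -10561223; result = 0; [idx=2]; result = 0; [idx=3]; result = 0; [idx=4]; result = 0; [idx=5]; result = 0; return -26 — matching result -26.
Sweeping the whole domain (56 inputs) finds no disagreement.
verdict: equivalent


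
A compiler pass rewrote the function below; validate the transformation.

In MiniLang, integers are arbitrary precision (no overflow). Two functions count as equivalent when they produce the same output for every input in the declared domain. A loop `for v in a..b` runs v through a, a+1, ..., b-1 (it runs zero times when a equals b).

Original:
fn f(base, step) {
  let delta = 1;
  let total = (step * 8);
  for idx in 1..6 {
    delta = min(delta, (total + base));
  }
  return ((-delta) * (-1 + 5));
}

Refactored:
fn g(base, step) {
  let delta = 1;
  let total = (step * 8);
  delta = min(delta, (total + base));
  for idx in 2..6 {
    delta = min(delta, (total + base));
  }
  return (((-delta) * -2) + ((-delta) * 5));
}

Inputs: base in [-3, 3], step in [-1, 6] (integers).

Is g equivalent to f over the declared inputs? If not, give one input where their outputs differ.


The rewrite breaks on base=-3, step=-1, where the results are 44 and 33.
f: delta becomes 1; next total becomes -8; next at idx=1:; next delta becomes -11; next at idx=2:; next delta becomes -11; next at idx=3:; next delta becomes -11; next at idx=4:; next delta becomes -11; next at idx=5:; next delta becomes -11; next final value 44
g: delta becomes 1; next total becomes -8; next delta becomes -11; next at idx=2:; next delta becomes -11; next at idx=3:; next delta becomes -11; next at idx=4:; next delta becomes -11; next at idx=5:; next delta becomes -11; next final value 33
verdict: not equivalent; witness: base=-3, step=-1


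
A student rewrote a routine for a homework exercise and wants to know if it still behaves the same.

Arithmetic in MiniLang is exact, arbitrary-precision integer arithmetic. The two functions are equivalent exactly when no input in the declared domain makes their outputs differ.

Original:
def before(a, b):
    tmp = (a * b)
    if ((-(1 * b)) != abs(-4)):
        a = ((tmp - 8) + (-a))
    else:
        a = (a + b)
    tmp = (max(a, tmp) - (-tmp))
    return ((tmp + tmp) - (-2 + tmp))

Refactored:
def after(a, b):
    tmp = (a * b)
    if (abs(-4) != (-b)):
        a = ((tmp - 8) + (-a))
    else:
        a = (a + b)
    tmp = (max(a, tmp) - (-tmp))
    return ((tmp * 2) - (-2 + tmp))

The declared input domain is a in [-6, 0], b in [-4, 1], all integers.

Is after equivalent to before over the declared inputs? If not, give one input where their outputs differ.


Equivalent — the differences include constant usage differs; and arithmetic usage differs, yet no declared input distinguishes the two.
As a probe, take a=-3, b=0: before runs tmp=0, then ((-(1 * b)) != abs(-4)) is true, then a=-5, then tmp=0, then returns 2; after runs tmp=0, then (abs(-4) != (-b)) is true, then a=-5, then tmp=0, then returns 2; both end at 2.
Sweeping the whole domain (42 inputs) finds no disagreement.
verdict: equivalent


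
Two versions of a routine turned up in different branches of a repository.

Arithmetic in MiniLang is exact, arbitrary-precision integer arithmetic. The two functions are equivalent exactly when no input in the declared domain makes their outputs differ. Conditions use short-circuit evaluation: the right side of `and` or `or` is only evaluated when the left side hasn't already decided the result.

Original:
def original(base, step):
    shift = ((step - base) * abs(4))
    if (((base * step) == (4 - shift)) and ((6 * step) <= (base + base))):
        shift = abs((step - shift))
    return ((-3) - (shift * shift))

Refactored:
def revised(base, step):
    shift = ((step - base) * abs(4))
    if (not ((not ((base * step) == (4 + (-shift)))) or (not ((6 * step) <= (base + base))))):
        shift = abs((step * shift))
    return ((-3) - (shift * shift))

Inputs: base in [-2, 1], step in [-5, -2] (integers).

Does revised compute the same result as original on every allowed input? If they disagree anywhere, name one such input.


On input base=-2, step=-2, original returns -7 while revised returns -3.
verdict: not equivalent; witness: base=-2, step=-2


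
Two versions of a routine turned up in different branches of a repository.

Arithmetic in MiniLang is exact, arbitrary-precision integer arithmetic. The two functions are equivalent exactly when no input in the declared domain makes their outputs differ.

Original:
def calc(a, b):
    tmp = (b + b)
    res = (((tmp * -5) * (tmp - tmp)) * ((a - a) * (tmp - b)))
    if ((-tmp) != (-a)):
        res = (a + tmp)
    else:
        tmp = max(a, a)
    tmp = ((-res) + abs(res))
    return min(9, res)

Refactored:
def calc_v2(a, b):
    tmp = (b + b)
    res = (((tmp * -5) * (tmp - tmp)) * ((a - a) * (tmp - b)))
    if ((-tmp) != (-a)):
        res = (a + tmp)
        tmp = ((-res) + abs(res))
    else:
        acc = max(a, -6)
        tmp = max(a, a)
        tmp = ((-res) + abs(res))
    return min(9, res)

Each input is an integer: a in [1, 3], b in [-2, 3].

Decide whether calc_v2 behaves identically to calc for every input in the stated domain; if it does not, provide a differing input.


The two versions differ — the changes include statement counts differ; min/max/abs usage differs; constant usage differs; arithmetic usage differs; local variable names differ.
Spot check at a=2, b=0 — calc: tmp := 0 | res := 0 | ((-tmp) != (-a)): true | res := 2 | tmp := 0 | result 2. calc_v2: tmp := 0 | res := 0 | ((-tmp) != (-a)): true | res := 2 | tmp := 0 | result 2. Both give 2.
Every one of the 18 inputs gives matching results.
verdict: equivalent


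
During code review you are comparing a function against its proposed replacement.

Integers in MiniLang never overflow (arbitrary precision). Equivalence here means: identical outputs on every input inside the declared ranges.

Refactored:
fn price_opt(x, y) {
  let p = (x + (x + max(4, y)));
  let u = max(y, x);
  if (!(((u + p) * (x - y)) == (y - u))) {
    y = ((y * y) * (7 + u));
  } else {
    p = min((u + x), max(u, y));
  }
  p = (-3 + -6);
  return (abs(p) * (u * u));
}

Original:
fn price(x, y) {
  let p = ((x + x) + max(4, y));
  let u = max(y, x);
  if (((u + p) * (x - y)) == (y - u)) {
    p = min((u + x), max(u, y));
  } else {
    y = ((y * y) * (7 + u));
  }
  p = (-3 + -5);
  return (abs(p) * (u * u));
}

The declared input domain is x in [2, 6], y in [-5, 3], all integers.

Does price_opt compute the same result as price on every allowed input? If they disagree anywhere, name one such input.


Try x=2, y=-5.
price: p becomes 8; next u becomes 2; next (((u + p) * (x - y)) == (y - u)) evaluates to false; next y becomes 225; next p becomes -8; next final value 32
price_opt: p becomes 8; next u becomes 2; next (!(((u + p) * (x - y)) == (y - u))) evaluates to true; next y becomes 225; next p becomes -9; next final value 36
32 and 36 differ, so these are not the same function on this domain.
verdict: not equivalent; witness: x=2, y=-5


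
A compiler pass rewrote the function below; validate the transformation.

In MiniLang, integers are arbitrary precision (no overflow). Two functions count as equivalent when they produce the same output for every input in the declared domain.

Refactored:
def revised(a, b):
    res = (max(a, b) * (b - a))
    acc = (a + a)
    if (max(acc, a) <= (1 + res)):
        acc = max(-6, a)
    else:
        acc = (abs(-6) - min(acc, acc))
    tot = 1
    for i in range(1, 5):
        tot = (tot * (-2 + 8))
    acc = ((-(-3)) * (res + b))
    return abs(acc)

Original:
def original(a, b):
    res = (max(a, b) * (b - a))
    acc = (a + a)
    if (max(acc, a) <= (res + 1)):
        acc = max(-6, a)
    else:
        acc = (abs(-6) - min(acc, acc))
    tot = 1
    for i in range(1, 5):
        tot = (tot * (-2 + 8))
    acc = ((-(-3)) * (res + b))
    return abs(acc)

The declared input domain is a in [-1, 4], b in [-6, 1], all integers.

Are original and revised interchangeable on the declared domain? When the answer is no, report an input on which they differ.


Behavior is preserved: although same computation, different form, the outputs never diverge.
One worked example (a=-1, b=-4) — original: res=3, then acc=-2, then (max(acc, a) <= (res + 1)) is true, then acc=-1, then tot=1, then (i=1), then tot=6, then (i=2), then tot=36, then (i=3), then tot=216, then (i=4), then tot=1296, then acc=-3, then returns 3; revised: res=3, then acc=-2, then (max(acc, a) <= (1 + res)) is true, then acc=-1, then tot=1, then (i=1), then tot=6, then (i=2), then tot=36, then (i=3), then tot=216, then (i=4), then tot=1296, then acc=-3, then returns 3; agreement on 3.
Across all 48 domain points the two functions coincide.
verdict: equivalent


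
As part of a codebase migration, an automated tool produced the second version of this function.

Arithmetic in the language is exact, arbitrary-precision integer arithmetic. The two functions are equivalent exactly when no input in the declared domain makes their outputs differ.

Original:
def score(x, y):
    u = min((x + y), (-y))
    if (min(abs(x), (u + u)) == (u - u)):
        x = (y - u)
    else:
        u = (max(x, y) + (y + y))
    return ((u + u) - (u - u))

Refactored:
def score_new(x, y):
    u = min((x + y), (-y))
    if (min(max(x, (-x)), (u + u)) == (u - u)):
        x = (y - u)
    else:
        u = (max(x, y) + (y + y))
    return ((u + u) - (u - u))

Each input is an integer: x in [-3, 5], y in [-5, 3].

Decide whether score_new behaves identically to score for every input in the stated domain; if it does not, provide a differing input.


The two versions differ — the changes include min/max/abs usage differs.
Tracing x=2, y=-5: score: u = -3; (min(abs(x), (u + u)) == (u - u)) -> false; u = -8; return -16 | score_new: u = -3; (min(max(x, (-x)), (u + u)) == (u - u)) -> false; u = -8; return -16 — matching result -16.
Checked all 81 inputs in the declared domain: the outputs agree on every one.
verdict: equivalent


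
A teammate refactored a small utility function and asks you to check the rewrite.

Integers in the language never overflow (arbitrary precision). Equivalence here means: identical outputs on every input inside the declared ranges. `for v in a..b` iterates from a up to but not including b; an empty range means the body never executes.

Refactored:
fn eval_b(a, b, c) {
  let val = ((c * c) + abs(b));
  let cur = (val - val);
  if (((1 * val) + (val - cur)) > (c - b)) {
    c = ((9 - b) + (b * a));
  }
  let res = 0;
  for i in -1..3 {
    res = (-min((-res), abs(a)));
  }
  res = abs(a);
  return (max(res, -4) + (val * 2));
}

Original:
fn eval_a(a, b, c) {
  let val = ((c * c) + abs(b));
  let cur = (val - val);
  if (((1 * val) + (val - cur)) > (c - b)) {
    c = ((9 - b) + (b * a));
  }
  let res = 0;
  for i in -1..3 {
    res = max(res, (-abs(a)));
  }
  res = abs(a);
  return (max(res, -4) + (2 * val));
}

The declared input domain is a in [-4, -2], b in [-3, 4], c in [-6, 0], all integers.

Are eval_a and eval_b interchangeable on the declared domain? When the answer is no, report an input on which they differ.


Side by side, the visible changes include: min/max/abs usage differs.
As a probe, take a=-4, b=1, c=-2: eval_a runs val := 5 | cur := 0 | (((1 * val) + (val - cur)) > (c - b)): true | c := 4 | res := 0 | iter i=-1: | res := 0 | iter i=0: | res := 0 | iter i=1: | res := 0 | iter i=2: | res := 0 | res := 4 | result 14; eval_b runs val := 5 | cur := 0 | (((1 * val) + (val - cur)) > (c - b)): true | c := 4 | res := 0 | iter i=-1: | res := 0 | iter i=0: | res := 0 | iter i=1: | res := 0 | iter i=2: | res := 0 | res := 4 | result 14; both end at 14.
Across all 168 domain points the two functions coincide.
verdict: equivalent


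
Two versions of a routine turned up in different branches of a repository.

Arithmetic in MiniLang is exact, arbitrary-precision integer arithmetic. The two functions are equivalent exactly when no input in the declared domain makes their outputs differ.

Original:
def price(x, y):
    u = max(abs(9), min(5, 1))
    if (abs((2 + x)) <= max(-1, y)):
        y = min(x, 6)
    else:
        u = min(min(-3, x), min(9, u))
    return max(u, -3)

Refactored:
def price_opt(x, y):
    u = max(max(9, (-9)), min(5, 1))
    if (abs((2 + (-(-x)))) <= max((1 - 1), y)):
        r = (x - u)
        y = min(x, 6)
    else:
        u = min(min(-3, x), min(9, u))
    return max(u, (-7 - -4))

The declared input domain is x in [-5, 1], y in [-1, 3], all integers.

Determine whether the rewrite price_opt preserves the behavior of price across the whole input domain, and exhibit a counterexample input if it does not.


There is a counterexample at x=-2, y=-1: -3 on one side, 9 on the other.
price: u = 9; (abs((2 + x)) <= max(-1, y)) -> false; u = -3; return -3
price_opt: u = 9; (abs((2 + (-(-x)))) <= max((1 - 1), y)) -> true; r = -11; y = -2; return 9
verdict: not equivalent; witness: x=-2, y=-1


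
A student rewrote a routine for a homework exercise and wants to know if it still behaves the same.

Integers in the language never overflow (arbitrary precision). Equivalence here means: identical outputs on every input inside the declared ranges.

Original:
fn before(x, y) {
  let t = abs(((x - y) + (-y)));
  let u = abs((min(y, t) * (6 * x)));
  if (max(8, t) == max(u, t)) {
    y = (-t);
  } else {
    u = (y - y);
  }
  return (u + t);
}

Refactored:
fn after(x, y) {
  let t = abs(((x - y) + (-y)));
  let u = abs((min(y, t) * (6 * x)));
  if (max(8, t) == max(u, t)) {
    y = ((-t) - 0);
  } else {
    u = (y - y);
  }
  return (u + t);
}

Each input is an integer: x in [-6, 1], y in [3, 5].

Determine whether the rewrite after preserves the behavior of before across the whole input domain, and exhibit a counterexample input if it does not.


The two versions differ — the changes include constant usage differs; also arithmetic usage differs.
Tracing x=-4, y=4: before: t becomes 12; next u becomes 96; next (max(8, t) == max(u, t)) evaluates to false; next u becomes 0; next final value 12 | after: t becomes 12; next u becomes 96; next (max(8, t) == max(u, t)) evaluates to false; next u becomes 0; next final value 12 — matching result 12.
Across all 24 domain points the two functions coincide.
verdict: equivalent


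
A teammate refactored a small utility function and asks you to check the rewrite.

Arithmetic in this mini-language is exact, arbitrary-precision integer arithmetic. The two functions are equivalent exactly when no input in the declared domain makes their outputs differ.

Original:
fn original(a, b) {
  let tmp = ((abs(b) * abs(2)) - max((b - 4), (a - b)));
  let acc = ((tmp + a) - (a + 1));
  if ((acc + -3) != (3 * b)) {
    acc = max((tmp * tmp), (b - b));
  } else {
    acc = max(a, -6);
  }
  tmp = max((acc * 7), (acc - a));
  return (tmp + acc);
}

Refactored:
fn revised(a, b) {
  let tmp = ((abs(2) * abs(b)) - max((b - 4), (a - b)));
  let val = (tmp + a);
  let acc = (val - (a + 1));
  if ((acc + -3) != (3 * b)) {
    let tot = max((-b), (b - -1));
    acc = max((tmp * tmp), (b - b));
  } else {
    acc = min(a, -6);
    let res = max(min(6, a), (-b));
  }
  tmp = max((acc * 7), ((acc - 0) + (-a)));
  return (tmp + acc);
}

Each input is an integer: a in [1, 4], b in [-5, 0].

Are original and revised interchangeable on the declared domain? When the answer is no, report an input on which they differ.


At a=4, b=-2: original gives 32, revised gives -16.
verdict: not equivalent; witness: a=4, b=-2


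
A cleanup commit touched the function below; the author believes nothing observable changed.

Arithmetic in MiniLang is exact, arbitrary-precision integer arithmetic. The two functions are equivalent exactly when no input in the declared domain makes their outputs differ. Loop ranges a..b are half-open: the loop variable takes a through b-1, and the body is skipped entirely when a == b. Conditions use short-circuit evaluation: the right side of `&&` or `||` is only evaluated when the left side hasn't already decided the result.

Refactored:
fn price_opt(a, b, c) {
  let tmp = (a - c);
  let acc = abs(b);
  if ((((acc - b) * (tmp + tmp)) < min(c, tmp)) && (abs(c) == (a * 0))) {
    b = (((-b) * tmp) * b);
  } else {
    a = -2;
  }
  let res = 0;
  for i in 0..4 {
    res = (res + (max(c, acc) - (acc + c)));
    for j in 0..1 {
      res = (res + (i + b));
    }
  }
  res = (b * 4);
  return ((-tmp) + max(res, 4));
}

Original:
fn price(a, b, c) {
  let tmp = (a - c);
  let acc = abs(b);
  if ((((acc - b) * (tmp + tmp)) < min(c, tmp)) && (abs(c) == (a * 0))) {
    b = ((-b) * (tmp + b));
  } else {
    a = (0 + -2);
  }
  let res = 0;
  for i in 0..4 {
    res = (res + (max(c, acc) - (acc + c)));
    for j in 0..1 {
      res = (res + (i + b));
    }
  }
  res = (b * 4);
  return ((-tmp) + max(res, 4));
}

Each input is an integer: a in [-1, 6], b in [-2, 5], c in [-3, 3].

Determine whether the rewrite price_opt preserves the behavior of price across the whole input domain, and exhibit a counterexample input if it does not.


The rewrite breaks on a=-1, b=-2, c=0, where the results are 5 and 17.
price: tmp = -1; acc = 2; ((((acc - b) * (tmp + tmp)) < min(c, tmp)) && (abs(c) == (a * 0))) -> true; b = -6; res = 0; [i=0]; res = 0; [j=0]; res = -6; [i=1]; res = -6; [j=0]; res = -11; [i=2]; res = -11; [j=0]; res = -15; [i=3]; res = -15; [j=0]; res = -18; res = -24; return 5
price_opt: tmp = -1; acc = 2; ((((acc - b) * (tmp + tmp)) < min(c, tmp)) && (abs(c) == (a * 0))) -> true; b = 4; res = 0; [i=0]; res = 0; [j=0]; res = 4; [i=1]; res = 4; [j=0]; res = 9; [i=2]; res = 9; [j=0]; res = 15; [i=3]; res = 15; [j=0]; res = 22; res = 16; return 17
verdict: not equivalent; witness: a=-1, b=-2, c=0


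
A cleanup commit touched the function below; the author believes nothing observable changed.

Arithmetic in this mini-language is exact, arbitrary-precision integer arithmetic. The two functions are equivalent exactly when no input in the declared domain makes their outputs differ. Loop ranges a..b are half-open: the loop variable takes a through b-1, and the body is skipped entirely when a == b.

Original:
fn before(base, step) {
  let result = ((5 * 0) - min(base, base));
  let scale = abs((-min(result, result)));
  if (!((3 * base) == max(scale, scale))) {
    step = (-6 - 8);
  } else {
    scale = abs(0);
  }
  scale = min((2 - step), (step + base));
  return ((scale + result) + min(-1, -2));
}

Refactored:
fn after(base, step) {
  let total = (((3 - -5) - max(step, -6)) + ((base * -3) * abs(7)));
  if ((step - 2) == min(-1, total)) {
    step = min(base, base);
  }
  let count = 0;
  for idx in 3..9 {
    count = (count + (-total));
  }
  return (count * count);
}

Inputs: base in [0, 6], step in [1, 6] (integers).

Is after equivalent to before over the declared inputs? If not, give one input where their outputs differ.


Try base=0, step=1.
before: result=0, then scale=0, then (!((3 * base) == max(scale, scale))) is false, then scale=0, then scale=1, then returns -1
after: total=7, then ((step - 2) == min(-1, total)) is true, then step=0, then count=0, then (idx=3), then count=-7, then (idx=4), then count=-14, then (idx=5), then count=-21, then (idx=6), then count=-28, then (idx=7), then count=-35, then (idx=8), then count=-42, then returns 1764
-1 vs 1764 — the two versions disagree here.
verdict: not equivalent; witness: base=0, step=1


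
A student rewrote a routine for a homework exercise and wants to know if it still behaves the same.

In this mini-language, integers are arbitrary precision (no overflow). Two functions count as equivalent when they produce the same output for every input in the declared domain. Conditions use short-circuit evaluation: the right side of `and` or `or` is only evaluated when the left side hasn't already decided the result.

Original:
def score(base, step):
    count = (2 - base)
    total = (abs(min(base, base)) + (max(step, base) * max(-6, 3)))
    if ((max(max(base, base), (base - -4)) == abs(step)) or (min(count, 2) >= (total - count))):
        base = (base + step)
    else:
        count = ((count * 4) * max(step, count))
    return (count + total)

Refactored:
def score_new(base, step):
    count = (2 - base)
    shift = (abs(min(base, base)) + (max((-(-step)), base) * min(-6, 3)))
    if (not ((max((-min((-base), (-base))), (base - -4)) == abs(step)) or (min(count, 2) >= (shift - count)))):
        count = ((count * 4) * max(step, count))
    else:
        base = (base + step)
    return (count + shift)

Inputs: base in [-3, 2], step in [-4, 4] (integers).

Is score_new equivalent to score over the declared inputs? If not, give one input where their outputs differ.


base=-3, step=-4 yields -1 from score but 121 from score_new.
verdict: not equivalent; witness: base=-3, step=-4


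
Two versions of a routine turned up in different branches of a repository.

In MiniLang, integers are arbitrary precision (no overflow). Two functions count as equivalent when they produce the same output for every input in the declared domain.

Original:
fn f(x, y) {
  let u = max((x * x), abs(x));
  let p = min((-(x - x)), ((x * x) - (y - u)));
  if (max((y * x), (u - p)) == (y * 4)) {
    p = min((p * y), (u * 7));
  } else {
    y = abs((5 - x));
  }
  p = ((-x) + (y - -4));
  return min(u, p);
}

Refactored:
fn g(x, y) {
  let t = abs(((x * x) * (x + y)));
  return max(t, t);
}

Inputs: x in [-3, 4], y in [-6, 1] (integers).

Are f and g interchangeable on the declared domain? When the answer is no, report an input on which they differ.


Take x=-3, y=-6.
f: u becomes 9; next p becomes 0; next (max((y * x), (u - p)) == (y * 4)) evaluates to false; next y becomes 8; next p becomes 15; next final value 9
g: t becomes 81; next final value 81
9 against 81: the behavior changed.
verdict: not equivalent; witness: x=-3, y=-6


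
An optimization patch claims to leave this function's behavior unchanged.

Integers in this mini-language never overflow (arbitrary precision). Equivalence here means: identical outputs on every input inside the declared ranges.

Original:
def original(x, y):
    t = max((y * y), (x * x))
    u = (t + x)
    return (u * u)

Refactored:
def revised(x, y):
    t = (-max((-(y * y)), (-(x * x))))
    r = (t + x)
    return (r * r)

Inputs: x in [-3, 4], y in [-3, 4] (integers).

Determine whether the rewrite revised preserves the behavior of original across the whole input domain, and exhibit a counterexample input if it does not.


These are not equivalent — on x=-3, y=-2 the outputs split (36 vs 1).
original: t becomes 9; next u becomes 6; next final value 36
revised: t becomes 4; next r becomes 1; next final value 1
verdict: not equivalent; witness: x=-3, y=-2


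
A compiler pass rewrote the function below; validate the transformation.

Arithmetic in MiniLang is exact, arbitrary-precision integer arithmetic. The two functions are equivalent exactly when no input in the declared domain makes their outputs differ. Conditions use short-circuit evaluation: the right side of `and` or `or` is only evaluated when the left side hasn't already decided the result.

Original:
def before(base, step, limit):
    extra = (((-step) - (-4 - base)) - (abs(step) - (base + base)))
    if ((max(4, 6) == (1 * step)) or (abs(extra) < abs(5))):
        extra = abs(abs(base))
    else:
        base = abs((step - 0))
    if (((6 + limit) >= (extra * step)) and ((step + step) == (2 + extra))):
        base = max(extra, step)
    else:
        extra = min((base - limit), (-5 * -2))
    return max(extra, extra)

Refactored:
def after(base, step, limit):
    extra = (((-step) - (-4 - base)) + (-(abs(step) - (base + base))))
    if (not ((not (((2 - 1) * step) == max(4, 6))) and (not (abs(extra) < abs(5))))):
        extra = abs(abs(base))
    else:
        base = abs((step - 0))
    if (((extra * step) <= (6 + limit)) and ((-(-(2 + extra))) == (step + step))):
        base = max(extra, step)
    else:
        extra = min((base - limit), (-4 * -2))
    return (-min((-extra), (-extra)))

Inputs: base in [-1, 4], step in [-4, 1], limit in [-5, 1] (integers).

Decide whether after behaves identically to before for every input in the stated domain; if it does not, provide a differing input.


The rewrite breaks on base=1, step=-4, limit=-5, where the results are 9 and 8.
before: extra becomes 7; next ((max(4, 6) == (1 * step)) or (abs(extra) < abs(5))) evaluates to false; next base becomes 4; next (((6 + limit) >= (extra * step)) and ((step + step) == (2 + extra))) evaluates to false; next extra becomes 9; next final value 9
after: extra becomes 7; next (not ((not (((2 - 1) * step) == max(4, 6))) and (not (abs(extra) < abs(5))))) evaluates to false; next base becomes 4; next (((extra * step) <= (6 + limit)) and ((-(-(2 + extra))) == (step + step))) evaluates to false; next extra becomes 8; next final value 8
verdict: not equivalent; witness: base=1, step=-4, limit=-5


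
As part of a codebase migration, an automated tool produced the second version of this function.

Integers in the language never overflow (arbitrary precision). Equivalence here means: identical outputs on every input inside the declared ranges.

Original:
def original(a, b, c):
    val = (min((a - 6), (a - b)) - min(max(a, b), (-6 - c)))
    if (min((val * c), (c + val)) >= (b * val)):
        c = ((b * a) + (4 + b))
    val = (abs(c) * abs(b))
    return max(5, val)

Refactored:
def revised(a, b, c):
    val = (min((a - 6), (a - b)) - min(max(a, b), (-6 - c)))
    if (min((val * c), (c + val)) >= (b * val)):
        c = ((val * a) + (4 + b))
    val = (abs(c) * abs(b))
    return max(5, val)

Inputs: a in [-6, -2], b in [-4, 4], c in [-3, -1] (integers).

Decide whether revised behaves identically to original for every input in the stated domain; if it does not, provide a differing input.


The rewrite breaks on a=-6, b=2, c=-3, where the results are 12 and 120.
original: val := -9 | (min((val * c), (c + val)) >= (b * val)): true | c := -6 | val := 12 | result 12
revised: val := -9 | (min((val * c), (c + val)) >= (b * val)): true | c := 60 | val := 120 | result 120
verdict: not equivalent; witness: a=-6, b=2, c=-3


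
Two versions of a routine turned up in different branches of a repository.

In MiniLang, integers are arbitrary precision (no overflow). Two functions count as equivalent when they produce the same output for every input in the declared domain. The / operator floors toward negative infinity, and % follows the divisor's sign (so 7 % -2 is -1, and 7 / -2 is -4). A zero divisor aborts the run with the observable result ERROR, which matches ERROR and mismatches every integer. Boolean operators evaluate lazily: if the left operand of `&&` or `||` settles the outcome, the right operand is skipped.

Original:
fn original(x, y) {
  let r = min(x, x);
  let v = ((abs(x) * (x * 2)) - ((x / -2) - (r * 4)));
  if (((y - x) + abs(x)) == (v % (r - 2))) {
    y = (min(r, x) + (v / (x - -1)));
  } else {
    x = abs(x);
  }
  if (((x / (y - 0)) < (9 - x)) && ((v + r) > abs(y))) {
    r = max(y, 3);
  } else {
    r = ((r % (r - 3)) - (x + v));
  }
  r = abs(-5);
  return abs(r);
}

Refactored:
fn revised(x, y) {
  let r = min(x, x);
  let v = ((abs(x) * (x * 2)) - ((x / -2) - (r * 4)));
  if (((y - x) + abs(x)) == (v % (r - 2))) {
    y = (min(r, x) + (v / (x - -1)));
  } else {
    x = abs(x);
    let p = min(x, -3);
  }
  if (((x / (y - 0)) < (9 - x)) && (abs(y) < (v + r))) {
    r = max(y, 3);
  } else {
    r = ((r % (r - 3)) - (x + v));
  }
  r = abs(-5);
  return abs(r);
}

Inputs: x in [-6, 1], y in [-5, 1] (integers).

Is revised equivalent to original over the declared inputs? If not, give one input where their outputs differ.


Differences: local variable names differ, plus comparison usage differs, plus min/max/abs usage differs, plus statement counts differ, plus constant usage differs — yet all 56 inputs agree.
verdict: equivalent


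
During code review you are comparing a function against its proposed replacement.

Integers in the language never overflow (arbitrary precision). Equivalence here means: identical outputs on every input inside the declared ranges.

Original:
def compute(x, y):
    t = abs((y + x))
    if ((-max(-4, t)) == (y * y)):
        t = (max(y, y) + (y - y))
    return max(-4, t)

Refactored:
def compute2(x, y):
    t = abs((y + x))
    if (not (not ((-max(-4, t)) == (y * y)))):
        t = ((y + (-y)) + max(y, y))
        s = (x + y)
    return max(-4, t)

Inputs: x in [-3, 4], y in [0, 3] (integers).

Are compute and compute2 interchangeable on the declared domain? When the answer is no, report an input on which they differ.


Reading the diff, among the changes: arithmetic usage differs, boolean connective usage differs, local variable names differ, statement counts differ.
Spot check at x=-3, y=2 — compute: t=1, then ((-max(-4, t)) == (y * y)) is false, then returns 1. compute2: t=1, then (not (not ((-max(-4, t)) == (y * y)))) is false, then returns 1. Both give 1.
An exhaustive pass over the 32 declared inputs shows identical outputs.
verdict: equivalent


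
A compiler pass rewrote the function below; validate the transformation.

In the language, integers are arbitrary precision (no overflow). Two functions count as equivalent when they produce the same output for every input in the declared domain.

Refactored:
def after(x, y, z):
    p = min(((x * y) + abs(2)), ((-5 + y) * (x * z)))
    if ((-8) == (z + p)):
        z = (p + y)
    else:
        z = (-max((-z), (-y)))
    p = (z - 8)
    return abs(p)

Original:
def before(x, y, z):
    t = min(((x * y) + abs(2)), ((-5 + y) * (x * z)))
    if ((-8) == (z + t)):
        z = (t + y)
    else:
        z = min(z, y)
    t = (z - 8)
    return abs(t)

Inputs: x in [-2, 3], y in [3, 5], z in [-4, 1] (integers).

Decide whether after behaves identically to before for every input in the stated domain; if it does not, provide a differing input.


Side by side, the visible changes include: local variable names differ, and min/max/abs usage differs.
One worked example (x=2, y=5, z=1) — before: t=0, then ((-8) == (z + t)) is false, then z=1, then t=-7, then returns 7; after: p=0, then ((-8) == (z + p)) is false, then z=1, then p=-7, then returns 7; agreement on 7.
Sweeping the whole domain (108 inputs) finds no disagreement.
verdict: equivalent


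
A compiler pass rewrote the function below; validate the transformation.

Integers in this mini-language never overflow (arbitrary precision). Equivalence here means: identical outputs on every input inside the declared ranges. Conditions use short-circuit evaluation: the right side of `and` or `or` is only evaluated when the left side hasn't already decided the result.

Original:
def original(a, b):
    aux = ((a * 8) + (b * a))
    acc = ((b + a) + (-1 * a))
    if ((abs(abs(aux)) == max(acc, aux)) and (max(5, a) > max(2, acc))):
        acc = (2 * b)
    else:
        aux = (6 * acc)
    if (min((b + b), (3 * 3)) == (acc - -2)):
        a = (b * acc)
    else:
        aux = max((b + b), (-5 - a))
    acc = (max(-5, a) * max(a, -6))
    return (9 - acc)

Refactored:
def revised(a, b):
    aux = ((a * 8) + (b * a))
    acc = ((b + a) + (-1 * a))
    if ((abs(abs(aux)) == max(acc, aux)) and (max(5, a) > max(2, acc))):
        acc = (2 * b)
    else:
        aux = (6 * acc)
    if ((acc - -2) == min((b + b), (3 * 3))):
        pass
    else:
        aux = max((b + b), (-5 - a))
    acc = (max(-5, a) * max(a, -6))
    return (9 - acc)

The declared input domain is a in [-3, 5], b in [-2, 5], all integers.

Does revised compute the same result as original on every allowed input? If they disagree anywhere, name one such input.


Consider the input a=-3, b=2.
original: aux becomes -30; next acc becomes 2; next ((abs(abs(aux)) == max(acc, aux)) and (max(5, a) > max(2, acc))) evaluates to false; next aux becomes 12; next (min((b + b), (3 * 3)) == (acc - -2)) evaluates to true; next a becomes 4; next acc becomes 16; next final value -7
revised: aux becomes -30; next acc becomes 2; next ((abs(abs(aux)) == max(acc, aux)) and (max(5, a) > max(2, acc))) evaluates to false; next aux becomes 12; next ((acc - -2) == min((b + b), (3 * 3))) evaluates to true; next acc becomes 9; next final value 0
-7 against 0: the behavior changed.
verdict: not equivalent; witness: a=-3, b=2


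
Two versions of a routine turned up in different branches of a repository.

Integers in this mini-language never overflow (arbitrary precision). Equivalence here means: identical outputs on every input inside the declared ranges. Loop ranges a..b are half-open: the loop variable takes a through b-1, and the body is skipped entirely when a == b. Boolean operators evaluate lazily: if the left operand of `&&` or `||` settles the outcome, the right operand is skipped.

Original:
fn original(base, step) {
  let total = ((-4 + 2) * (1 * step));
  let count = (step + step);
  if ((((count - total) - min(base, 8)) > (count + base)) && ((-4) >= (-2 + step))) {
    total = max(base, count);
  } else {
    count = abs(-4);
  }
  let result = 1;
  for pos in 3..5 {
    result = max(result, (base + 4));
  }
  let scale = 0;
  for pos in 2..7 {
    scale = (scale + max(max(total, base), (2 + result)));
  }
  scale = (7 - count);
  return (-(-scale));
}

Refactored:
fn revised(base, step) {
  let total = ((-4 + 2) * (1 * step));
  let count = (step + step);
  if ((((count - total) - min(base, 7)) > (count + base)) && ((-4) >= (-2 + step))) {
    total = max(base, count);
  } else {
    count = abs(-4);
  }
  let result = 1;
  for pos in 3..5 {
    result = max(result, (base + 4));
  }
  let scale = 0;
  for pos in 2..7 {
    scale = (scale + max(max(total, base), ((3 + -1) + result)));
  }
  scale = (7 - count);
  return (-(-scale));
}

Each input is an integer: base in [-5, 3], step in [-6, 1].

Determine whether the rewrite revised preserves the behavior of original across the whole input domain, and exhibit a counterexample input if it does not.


Equivalent. The edit looks behavioral (`8` became `7`), but over these ranges it never changes the outcome.
An exhaustive pass over the 72 declared inputs shows identical outputs.
As a probe, take base=2, step=-3: original runs total = 6; count = -6; ((((count - total) - min(base, 8)) > (count + base)) && ((-4) >= (-2 + step))) -> false; count = 4; result = 1; [pos=3]; result = 6; [pos=4]; result = 6; scale = 0; [pos=2]; scale = 8; [pos=3]; scale = 16; [pos=4]; scale = 24; [pos=5]; scale = 32; [pos=6]; scale = 40; scale = 3; return 3; revised runs total = 6; count = -6; ((((count - total) - min(base, 7)) > (count + base)) && ((-4) >= (-2 + step))) -> false; count = 4; result = 1; [pos=3]; result = 6; [pos=4]; result = 6; scale = 0; [pos=2]; scale = 8; [pos=3]; scale = 16; [pos=4]; scale = 24; [pos=5]; scale = 32; [pos=6]; scale = 40; scale = 3; return 3; both end at 3.
verdict: equivalent
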